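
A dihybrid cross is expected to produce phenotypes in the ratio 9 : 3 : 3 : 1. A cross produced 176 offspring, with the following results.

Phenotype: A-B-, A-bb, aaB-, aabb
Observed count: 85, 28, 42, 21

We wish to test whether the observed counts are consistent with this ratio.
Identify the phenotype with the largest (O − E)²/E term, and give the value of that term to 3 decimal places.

Ratio total = 16. Expected counts: 176×9/16 = 99, 176×3/16 = 33, 176×3/16 = 33, 176×1/16 = 11.
A-B-: (85 − 99)²/99 = 196/99 = 1.9798
A-bb: (28 − 33)²/33 = 25/33 = 0.7576
aaB-: (42 − 33)²/33 = 81/33 = 2.4545
aabb: (21 − 11)²/11 = 100/11 = 9.0909
The largest term is for aabb: 9.091.

aabb, 9.091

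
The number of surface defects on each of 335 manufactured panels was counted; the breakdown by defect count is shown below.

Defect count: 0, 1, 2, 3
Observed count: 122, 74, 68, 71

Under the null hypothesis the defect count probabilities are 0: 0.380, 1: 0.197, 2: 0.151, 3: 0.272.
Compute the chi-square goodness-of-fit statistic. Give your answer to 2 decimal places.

Expected counts E_i = n·p_i: 335×0.380 = 127.3, 335×0.197 = 65.995, 335×0.151 = 50.585, 335×0.272 = 91.12.
cat         O        E   (O−E)²/E
0         122    127.3      0.221
1          74   65.995      0.971
2          68   50.585      5.995
3          71    91.12      4.443
Sum = 11.63

11.63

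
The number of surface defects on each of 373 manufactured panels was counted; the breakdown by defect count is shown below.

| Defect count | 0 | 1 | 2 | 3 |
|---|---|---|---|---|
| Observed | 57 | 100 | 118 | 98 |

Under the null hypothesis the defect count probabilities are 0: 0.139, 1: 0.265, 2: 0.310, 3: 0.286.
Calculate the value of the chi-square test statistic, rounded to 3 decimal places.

Expected counts E_i = n·p_i: 373×0.139 = 51.847, 373×0.265 = 98.845, 373×0.310 = 115.63, 373×0.286 = 106.678.
χ² = (57−51.847)²/51.847 + (100−98.845)²/98.845 + (118−115.63)²/115.63 + (98−106.678)²/106.678
   = 0.5121 + 0.0135 + 0.0486 + 0.7059
Sum = 1.280

1.280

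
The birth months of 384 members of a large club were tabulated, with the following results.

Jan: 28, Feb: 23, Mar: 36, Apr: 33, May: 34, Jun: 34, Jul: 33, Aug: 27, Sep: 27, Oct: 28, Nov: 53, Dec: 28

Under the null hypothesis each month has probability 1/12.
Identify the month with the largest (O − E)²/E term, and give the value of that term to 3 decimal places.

Under H₀ each category has probability 1/12, so each expected count is 384/12 = 32.
χ² = (28−32)²/32 + (23−32)²/32 + (36−32)²/32 + (33−32)²/32 + (34−32)²/32 + (34−32)²/32 + (33−32)²/32 + (27−32)²/32 + (27−32)²/32 + (28−32)²/32 + (53−32)²/32 + (28−32)²/32
   = 0.5000 + 2.5313 + 0.5000 + 0.0313 + 0.1250 + 0.1250 + 0.0313 + 0.7813 + 0.7813 + 0.5000 + 13.7813 + 0.5000
The largest term is for Nov: 13.781.

Nov, 13.781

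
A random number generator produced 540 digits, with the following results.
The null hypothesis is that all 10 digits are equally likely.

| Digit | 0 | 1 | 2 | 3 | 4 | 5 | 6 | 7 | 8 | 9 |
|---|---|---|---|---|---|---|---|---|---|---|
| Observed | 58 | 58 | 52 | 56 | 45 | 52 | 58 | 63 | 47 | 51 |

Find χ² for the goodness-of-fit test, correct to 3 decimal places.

Under H₀ each category has probability 1/10, so each expected count is 540/10 = 54.
0: (58 − 54)²/54 = 16/54 = 0.2963
1: (58 − 54)²/54 = 16/54 = 0.2963
2: (52 − 54)²/54 = 4/54 = 0.0741
3: (56 − 54)²/54 = 4/54 = 0.0741
4: (45 − 54)²/54 = 81/54 = 1.5000
5: (52 − 54)²/54 = 4/54 = 0.0741
6: (58 − 54)²/54 = 16/54 = 0.2963
7: (63 − 54)²/54 = 81/54 = 1.5000
8: (47 − 54)²/54 = 49/54 = 0.9074
9: (51 − 54)²/54 = 9/54 = 0.1667
Sum = 5.185

5.185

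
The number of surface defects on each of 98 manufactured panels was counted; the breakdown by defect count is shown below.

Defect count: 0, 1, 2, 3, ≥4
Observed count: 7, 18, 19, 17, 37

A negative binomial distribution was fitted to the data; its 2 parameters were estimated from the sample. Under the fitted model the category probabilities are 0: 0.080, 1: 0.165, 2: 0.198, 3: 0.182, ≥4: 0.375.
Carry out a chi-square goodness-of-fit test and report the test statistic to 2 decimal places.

0.35

Expected counts E_i = n·p_i: 98×0.080 = 7.84, 98×0.165 = 16.17, 98×0.198 = 19.404, 98×0.182 = 17.836, 98×0.375 = 36.75.
χ² = (7−7.84)²/7.84 + (18−16.17)²/16.17 + (19−19.404)²/19.404 + (17−17.836)²/17.836 + (37−36.75)²/36.75
   = 0.090 + 0.207 + 0.008 + 0.039 + 0.002
Sum = 0.35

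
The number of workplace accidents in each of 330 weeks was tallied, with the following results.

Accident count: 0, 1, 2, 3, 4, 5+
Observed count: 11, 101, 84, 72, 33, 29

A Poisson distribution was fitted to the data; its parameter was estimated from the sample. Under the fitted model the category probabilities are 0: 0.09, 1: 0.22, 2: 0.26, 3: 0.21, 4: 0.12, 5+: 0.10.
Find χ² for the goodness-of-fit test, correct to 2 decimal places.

Expected counts E_i = n·p_i: 330×0.09 = 29.7, 330×0.22 = 72.6, 330×0.26 = 85.8, 330×0.21 = 69.3, 330×0.12 = 39.6, 330×0.10 = 33.
0: (11 − 29.7)²/29.7 = 349.69/29.7 = 11.774
1: (101 − 72.6)²/72.6 = 806.56/72.6 = 11.110
2: (84 − 85.8)²/85.8 = 3.24/85.8 = 0.038
3: (72 − 69.3)²/69.3 = 7.29/69.3 = 0.105
4: (33 − 39.6)²/39.6 = 43.56/39.6 = 1.100
5+: (29 − 33)²/33 = 16/33 = 0.485
Sum = 24.61

24.61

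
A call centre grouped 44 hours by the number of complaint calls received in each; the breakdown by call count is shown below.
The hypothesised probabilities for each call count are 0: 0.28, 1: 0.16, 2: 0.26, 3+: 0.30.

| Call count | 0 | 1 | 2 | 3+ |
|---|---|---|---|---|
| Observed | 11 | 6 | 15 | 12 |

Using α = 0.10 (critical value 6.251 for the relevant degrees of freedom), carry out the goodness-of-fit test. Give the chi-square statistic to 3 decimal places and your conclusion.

1.512; do not reject

Expected counts E_i = n·p_i: 44×0.28 = 12.32, 44×0.16 = 7.04, 44×0.26 = 11.44, 44×0.30 = 13.2.
cat         O        E   (O−E)²/E
0          11    12.32     0.1414
1           6     7.04     0.1536
2          15    11.44     1.1078
3+         12     13.2     0.1091
Sum = 1.512
df = 3. Since 1.512 < 6.251, we do not reject H₀.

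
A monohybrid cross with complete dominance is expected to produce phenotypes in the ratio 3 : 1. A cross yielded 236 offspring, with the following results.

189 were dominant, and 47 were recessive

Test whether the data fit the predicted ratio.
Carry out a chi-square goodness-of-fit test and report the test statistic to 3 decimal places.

3.254

Ratio total = 4. Expected counts: 236×3/4 = 177, 236×1/4 = 59.
cat            O        E   (O−E)²/E
dominant     189      177     0.8136
recessive     47       59     2.4407
Sum = 3.254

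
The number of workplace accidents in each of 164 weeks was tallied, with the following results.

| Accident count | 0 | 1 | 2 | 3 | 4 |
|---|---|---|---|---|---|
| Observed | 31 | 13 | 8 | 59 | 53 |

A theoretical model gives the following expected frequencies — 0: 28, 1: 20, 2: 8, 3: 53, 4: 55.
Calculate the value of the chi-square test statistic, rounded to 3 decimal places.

3.523

χ² = (31−28)²/28 + (13−20)²/20 + (8−8)²/8 + (59−53)²/53 + (53−55)²/55
   = 0.3214 + 2.4500 + 0.0000 + 0.6792 + 0.0727
Sum = 3.523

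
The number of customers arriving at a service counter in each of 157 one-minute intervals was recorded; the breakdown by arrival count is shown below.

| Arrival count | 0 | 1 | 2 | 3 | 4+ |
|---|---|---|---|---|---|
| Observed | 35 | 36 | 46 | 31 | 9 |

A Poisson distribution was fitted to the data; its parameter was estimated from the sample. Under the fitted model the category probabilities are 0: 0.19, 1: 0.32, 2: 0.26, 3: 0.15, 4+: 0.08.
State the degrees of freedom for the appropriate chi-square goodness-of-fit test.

There are k = 5 categories and 1 parameter estimated from the data, so df = 5 − 1 − 1 = 3.

3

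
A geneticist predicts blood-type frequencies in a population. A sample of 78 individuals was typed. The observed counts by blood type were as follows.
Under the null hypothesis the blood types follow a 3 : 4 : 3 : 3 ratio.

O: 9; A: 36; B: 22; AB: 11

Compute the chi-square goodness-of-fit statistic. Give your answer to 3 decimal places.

Ratio total = 13. Expected counts: 78×3/13 = 18, 78×4/13 = 24, 78×3/13 = 18, 78×3/13 = 18.
cat         O        E   (O−E)²/E
O           9       18     4.5000
A          36       24     6.0000
B          22       18     0.8889
AB         11       18     2.7222
Sum = 14.111

14.111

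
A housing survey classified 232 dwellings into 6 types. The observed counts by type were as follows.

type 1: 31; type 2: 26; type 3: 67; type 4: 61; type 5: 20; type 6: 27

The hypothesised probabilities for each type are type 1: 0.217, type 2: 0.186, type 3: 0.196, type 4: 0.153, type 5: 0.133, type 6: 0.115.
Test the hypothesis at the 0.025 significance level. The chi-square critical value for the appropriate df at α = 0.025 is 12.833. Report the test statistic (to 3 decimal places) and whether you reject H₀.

46.590; reject

Expected counts E_i = n·p_i: 232×0.217 = 50.344, 232×0.186 = 43.152, 232×0.196 = 45.472, 232×0.153 = 35.496, 232×0.133 = 30.856, 232×0.115 = 26.68.
cat         O        E   (O−E)²/E
type 1     31   50.344     7.4327
type 2     26   43.152     6.8176
type 3     67   45.472    10.1921
type 4     61   35.496    18.3247
type 5     20   30.856     3.8194
type 6     27    26.68     0.0038
Sum = 46.590
df = 5. Since 46.590 > 12.833, we reject H₀.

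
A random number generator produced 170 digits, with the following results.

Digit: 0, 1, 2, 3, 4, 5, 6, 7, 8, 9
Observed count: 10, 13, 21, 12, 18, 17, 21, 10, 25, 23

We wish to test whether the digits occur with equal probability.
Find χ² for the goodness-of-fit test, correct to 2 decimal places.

Under H₀ each category has probability 1/10, so each expected count is 170/10 = 17.
χ² = (10−17)²/17 + (13−17)²/17 + (21−17)²/17 + (12−17)²/17 + (18−17)²/17 + (17−17)²/17 + (21−17)²/17 + (10−17)²/17 + (25−17)²/17 + (23−17)²/17
   = 2.882 + 0.941 + 0.941 + 1.471 + 0.059 + 0.000 + 0.941 + 2.882 + 3.765 + 2.118
Sum = 16.00

16.00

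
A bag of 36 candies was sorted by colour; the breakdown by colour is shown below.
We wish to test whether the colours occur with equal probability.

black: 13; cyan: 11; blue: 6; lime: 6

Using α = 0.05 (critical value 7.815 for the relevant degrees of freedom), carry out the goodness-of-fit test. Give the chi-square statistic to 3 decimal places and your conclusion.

Expected count for each of the 4 categories: 36/4 = 9.
cat         O        E   (O−E)²/E
black      13        9     1.7778
cyan       11        9     0.4444
blue        6        9     1.0000
lime        6        9     1.0000
Sum = 4.222
df = 3. Since 4.222 < 7.815, we do not reject H₀.

4.222; do not reject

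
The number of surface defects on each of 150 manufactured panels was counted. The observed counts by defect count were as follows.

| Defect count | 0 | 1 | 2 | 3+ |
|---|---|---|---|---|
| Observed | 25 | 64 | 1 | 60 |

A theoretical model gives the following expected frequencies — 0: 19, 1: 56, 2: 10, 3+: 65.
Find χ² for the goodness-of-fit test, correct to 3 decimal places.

11.522

0: (25 − 19)²/19 = 36/19 = 1.8947
1: (64 − 56)²/56 = 64/56 = 1.1429
2: (1 − 10)²/10 = 81/10 = 8.1000
3+: (60 − 65)²/65 = 25/65 = 0.3846
Sum = 11.522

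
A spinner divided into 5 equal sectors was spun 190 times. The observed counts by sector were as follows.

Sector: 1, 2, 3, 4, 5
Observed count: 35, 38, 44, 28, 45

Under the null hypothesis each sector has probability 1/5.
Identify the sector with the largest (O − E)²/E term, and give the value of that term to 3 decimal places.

Expected count for each of the 5 categories: 190/5 = 38.
cat         O        E   (O−E)²/E
1          35       38     0.2368
2          38       38     0.0000
3          44       38     0.9474
4          28       38     2.6316
5          45       38     1.2895
The largest term is for 4: 2.632.

4, 2.632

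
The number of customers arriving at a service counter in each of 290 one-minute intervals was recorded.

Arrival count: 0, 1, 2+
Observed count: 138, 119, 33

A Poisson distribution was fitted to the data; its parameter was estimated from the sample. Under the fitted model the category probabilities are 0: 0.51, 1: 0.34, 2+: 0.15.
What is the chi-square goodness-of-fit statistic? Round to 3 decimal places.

7.418

Expected counts E_i = n·p_i: 290×0.51 = 147.9, 290×0.34 = 98.6, 290×0.15 = 43.5.
χ² = (138−147.9)²/147.9 + (119−98.6)²/98.6 + (33−43.5)²/43.5
   = 0.6627 + 4.2207 + 2.5345
Sum = 7.418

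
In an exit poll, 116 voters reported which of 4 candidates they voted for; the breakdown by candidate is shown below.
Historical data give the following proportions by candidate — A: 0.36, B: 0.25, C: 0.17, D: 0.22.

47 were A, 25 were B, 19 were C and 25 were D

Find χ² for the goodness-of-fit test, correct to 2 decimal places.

1.25

Expected counts E_i = n·p_i: 116×0.36 = 41.76, 116×0.25 = 29, 116×0.17 = 19.72, 116×0.22 = 25.52.
cat         O        E   (O−E)²/E
A          47    41.76      0.658
B          25       29      0.552
C          19    19.72      0.026
D          25    25.52      0.011
Sum = 1.25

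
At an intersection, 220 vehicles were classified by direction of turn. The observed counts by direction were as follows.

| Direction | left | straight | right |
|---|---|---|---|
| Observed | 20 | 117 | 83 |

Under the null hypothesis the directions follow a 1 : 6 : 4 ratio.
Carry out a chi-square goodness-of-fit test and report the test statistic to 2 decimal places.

Ratio total = 11. Expected counts: 220×1/11 = 20, 220×6/11 = 120, 220×4/11 = 80.
χ² = (20−20)²/20 + (117−120)²/120 + (83−80)²/80
   = 0.000 + 0.075 + 0.113
Sum = 0.19

0.19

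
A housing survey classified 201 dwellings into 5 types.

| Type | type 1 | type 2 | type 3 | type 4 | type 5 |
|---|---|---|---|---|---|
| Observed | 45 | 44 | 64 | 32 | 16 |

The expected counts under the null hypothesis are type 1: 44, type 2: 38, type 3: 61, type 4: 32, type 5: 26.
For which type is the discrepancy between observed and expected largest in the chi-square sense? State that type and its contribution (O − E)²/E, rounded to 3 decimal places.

type 5, 3.846

type 1: (45 − 44)²/44 = 1/44 = 0.0227
type 2: (44 − 38)²/38 = 36/38 = 0.9474
type 3: (64 − 61)²/61 = 9/61 = 0.1475
type 4: (32 − 32)²/32 = 0/32 = 0.0000
type 5: (16 − 26)²/26 = 100/26 = 3.8462
The largest term is for type 5: 3.846.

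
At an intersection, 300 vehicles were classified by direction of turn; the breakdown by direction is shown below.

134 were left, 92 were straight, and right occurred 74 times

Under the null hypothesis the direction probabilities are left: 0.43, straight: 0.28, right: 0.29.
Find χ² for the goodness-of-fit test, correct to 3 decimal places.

Expected counts E_i = n·p_i: 300×0.43 = 129, 300×0.28 = 84, 300×0.29 = 87.
left: (134 − 129)²/129 = 25/129 = 0.1938
straight: (92 − 84)²/84 = 64/84 = 0.7619
right: (74 − 87)²/87 = 169/87 = 1.9425
Sum = 2.898

2.898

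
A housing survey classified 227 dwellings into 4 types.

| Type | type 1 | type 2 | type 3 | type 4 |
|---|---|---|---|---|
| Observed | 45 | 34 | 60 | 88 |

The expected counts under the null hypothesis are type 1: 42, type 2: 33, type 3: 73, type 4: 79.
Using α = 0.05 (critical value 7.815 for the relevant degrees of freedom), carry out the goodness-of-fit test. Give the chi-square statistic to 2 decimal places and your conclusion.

3.58; do not reject

cat         O        E   (O−E)²/E
type 1     45       42      0.214
type 2     34       33      0.030
type 3     60       73      2.315
type 4     88       79      1.025
Sum = 3.58
df = 3. Since 3.58 < 7.815, we do not reject H₀.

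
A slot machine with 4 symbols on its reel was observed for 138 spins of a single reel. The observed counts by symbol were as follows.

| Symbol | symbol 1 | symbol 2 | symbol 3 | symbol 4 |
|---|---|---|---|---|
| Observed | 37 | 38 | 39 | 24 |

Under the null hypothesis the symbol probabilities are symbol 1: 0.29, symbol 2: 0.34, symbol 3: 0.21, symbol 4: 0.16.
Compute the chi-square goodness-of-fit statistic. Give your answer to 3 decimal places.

Expected counts E_i = n·p_i: 138×0.29 = 40.02, 138×0.34 = 46.92, 138×0.21 = 28.98, 138×0.16 = 22.08.
symbol 1: (37 − 40.02)²/40.02 = 9.1204/40.02 = 0.2279
symbol 2: (38 − 46.92)²/46.92 = 79.5664/46.92 = 1.6958
symbol 3: (39 − 28.98)²/28.98 = 100.4004/28.98 = 3.4645
symbol 4: (24 − 22.08)²/22.08 = 3.6864/22.08 = 0.1670
Sum = 5.555

5.555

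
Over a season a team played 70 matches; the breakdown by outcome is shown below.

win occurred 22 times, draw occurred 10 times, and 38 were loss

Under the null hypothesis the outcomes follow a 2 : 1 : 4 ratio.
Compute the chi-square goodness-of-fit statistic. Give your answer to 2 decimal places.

Ratio total = 7. Expected counts: 70×2/7 = 20, 70×1/7 = 10, 70×4/7 = 40.
win: (22 − 20)²/20 = 4/20 = 0.200
draw: (10 − 10)²/10 = 0/10 = 0.000
loss: (38 − 40)²/40 = 4/40 = 0.100
Sum = 0.30

0.30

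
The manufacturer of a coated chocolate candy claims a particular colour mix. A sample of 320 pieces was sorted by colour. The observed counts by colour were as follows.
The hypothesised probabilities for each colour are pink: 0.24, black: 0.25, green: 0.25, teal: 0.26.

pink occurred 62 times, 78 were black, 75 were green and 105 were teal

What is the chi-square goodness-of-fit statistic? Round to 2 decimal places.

8.93

Expected counts E_i = n·p_i: 320×0.24 = 76.8, 320×0.25 = 80, 320×0.25 = 80, 320×0.26 = 83.2.
χ² = (62−76.8)²/76.8 + (78−80)²/80 + (75−80)²/80 + (105−83.2)²/83.2
   = 2.852 + 0.050 + 0.313 + 5.712
Sum = 8.93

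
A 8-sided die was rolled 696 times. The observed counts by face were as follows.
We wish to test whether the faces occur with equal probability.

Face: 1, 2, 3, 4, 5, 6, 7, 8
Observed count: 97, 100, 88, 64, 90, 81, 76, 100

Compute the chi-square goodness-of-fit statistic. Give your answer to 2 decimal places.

13.03

Under H₀ each category has probability 1/8, so each expected count is 696/8 = 87.
χ² = (97−87)²/87 + (100−87)²/87 + (88−87)²/87 + (64−87)²/87 + (90−87)²/87 + (81−87)²/87 + (76−87)²/87 + (100−87)²/87
   = 1.149 + 1.943 + 0.011 + 6.080 + 0.103 + 0.414 + 1.391 + 1.943
Sum = 13.03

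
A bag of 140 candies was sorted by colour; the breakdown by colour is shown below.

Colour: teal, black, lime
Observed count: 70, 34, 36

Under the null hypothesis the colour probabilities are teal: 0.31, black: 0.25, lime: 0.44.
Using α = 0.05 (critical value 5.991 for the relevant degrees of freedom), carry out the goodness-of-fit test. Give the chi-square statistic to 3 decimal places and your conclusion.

26.971; reject

Expected counts E_i = n·p_i: 140×0.31 = 43.4, 140×0.25 = 35, 140×0.44 = 61.6.
χ² = (70−43.4)²/43.4 + (34−35)²/35 + (36−61.6)²/61.6
   = 16.3032 + 0.0286 + 10.6390
Sum = 26.971
df = 2. Since 26.971 > 5.991, we reject H₀.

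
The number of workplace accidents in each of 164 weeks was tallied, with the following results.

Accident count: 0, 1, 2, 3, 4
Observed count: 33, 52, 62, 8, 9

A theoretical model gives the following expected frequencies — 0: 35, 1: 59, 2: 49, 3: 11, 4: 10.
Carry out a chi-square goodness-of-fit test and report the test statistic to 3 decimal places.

cat         O        E   (O−E)²/E
0          33       35     0.1143
1          52       59     0.8305
2          62       49     3.4490
3           8       11     0.8182
4           9       10     0.1000
Sum = 5.312

5.312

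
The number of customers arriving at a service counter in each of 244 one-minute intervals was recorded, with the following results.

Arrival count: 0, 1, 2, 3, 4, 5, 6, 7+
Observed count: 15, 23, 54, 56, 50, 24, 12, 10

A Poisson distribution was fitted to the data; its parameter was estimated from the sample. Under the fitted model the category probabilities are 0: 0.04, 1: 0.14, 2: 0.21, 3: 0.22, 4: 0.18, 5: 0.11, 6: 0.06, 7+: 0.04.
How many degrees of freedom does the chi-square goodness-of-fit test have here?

There are k = 8 categories and 1 parameter estimated from the data, so df = 8 − 1 − 1 = 6.

6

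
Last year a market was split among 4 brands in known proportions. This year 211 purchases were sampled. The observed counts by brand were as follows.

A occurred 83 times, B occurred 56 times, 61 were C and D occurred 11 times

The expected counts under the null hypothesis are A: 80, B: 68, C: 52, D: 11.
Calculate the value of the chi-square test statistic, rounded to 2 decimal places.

3.79

cat         O        E   (O−E)²/E
A          83       80      0.113
B          56       68      2.118
C          61       52      1.558
D          11       11      0.000
Sum = 3.79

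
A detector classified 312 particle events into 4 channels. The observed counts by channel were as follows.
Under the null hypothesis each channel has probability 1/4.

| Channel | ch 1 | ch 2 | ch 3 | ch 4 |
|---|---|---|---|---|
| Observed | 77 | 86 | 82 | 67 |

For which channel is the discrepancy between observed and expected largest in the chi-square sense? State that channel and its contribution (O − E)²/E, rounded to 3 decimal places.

ch 4, 1.551

Under H₀ each category has probability 1/4, so each expected count is 312/4 = 78.
χ² = (77−78)²/78 + (86−78)²/78 + (82−78)²/78 + (67−78)²/78
   = 0.0128 + 0.8205 + 0.2051 + 1.5513
The largest term is for ch 4: 1.551.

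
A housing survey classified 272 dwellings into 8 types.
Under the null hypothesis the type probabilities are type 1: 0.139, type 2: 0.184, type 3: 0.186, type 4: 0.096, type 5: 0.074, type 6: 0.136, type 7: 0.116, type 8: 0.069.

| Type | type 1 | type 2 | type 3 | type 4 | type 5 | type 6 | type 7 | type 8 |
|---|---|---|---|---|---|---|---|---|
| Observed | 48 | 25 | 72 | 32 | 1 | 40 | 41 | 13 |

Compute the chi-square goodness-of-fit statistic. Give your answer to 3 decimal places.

48.694

Expected counts E_i = n·p_i: 272×0.139 = 37.808, 272×0.184 = 50.048, 272×0.186 = 50.592, 272×0.096 = 26.112, 272×0.074 = 20.128, 272×0.136 = 36.992, 272×0.116 = 31.552, 272×0.069 = 18.768.
cat         O        E   (O−E)²/E
type 1     48   37.808     2.7475
type 2     25   50.048    12.5360
type 3     72   50.592     9.0588
type 4     32   26.112     1.3277
type 5      1   20.128    18.1777
type 6     40   36.992     0.2446
type 7     41   31.552     2.8291
type 8     13   18.768     1.7727
Sum = 48.694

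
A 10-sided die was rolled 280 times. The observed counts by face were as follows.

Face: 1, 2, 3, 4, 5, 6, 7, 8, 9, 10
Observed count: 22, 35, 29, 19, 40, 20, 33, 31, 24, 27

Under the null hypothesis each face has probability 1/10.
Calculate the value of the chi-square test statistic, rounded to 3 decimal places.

Expected count for each of the 10 categories: 280/10 = 28.
1: (22 − 28)²/28 = 36/28 = 1.2857
2: (35 − 28)²/28 = 49/28 = 1.7500
3: (29 − 28)²/28 = 1/28 = 0.0357
4: (19 − 28)²/28 = 81/28 = 2.8929
5: (40 − 28)²/28 = 144/28 = 5.1429
6: (20 − 28)²/28 = 64/28 = 2.2857
7: (33 − 28)²/28 = 25/28 = 0.8929
8: (31 − 28)²/28 = 9/28 = 0.3214
9: (24 − 28)²/28 = 16/28 = 0.5714
10: (27 − 28)²/28 = 1/28 = 0.0357
Sum = 15.214

15.214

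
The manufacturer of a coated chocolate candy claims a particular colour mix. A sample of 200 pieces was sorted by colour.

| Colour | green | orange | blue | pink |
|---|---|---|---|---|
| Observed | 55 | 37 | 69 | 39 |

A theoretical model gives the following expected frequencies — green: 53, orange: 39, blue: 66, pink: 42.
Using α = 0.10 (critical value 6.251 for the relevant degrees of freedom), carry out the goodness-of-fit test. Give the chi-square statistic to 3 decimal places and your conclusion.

cat         O        E   (O−E)²/E
green      55       53     0.0755
orange     37       39     0.1026
blue       69       66     0.1364
pink       39       42     0.2143
Sum = 0.529
df = 3. Since 0.529 < 6.251, we do not reject H₀.

0.529; do not reject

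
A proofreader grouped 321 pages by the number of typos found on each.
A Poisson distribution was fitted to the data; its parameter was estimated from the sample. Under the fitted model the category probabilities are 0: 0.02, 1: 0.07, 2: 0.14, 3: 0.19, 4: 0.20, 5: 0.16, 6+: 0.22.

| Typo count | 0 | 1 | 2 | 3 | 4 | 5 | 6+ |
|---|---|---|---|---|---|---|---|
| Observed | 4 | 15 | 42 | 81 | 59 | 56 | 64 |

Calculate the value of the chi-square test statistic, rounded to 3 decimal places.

Expected counts E_i = n·p_i: 321×0.02 = 6.42, 321×0.07 = 22.47, 321×0.14 = 44.94, 321×0.19 = 60.99, 321×0.20 = 64.2, 321×0.16 = 51.36, 321×0.22 = 70.62.
cat         O        E   (O−E)²/E
0           4     6.42     0.9122
1          15    22.47     2.4834
2          42    44.94     0.1923
3          81    60.99     6.5650
4          59     64.2     0.4212
5          56    51.36     0.4192
6+         64    70.62     0.6206
Sum = 11.614

11.614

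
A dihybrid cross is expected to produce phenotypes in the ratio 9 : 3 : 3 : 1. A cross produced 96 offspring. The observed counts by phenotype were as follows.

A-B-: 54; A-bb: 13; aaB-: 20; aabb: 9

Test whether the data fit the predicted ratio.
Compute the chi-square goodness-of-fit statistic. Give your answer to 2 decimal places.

Ratio total = 16. Expected counts: 96×9/16 = 54, 96×3/16 = 18, 96×3/16 = 18, 96×1/16 = 6.
χ² = (54−54)²/54 + (13−18)²/18 + (20−18)²/18 + (9−6)²/6
   = 0.000 + 1.389 + 0.222 + 1.500
Sum = 3.11

3.11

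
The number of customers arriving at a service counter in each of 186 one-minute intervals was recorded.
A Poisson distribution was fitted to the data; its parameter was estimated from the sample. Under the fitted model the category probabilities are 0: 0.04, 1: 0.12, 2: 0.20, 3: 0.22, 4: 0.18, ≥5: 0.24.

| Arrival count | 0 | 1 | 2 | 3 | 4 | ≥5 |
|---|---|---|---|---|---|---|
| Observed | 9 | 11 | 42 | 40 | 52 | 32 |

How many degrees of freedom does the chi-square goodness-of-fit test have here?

4

There are k = 6 categories and 1 parameter estimated from the data, so df = 6 − 1 − 1 = 4.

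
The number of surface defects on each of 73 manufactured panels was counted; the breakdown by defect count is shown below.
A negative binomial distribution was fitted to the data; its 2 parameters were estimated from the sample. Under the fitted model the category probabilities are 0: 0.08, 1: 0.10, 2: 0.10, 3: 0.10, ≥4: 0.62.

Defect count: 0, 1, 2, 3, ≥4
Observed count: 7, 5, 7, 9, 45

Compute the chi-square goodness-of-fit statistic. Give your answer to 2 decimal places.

Expected counts E_i = n·p_i: 73×0.08 = 5.84, 73×0.10 = 7.3, 73×0.10 = 7.3, 73×0.10 = 7.3, 73×0.62 = 45.26.
0: (7 − 5.84)²/5.84 = 1.3456/5.84 = 0.230
1: (5 − 7.3)²/7.3 = 5.29/7.3 = 0.725
2: (7 − 7.3)²/7.3 = 0.09/7.3 = 0.012
3: (9 − 7.3)²/7.3 = 2.89/7.3 = 0.396
≥4: (45 − 45.26)²/45.26 = 0.0676/45.26 = 0.001
Sum = 1.36

1.36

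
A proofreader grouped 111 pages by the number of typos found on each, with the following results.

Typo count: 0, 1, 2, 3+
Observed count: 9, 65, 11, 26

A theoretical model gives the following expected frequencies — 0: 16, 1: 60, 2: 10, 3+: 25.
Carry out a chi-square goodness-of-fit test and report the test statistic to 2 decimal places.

3.62

cat         O        E   (O−E)²/E
0           9       16      3.063
1          65       60      0.417
2          11       10      0.100
3+         26       25      0.040
Sum = 3.62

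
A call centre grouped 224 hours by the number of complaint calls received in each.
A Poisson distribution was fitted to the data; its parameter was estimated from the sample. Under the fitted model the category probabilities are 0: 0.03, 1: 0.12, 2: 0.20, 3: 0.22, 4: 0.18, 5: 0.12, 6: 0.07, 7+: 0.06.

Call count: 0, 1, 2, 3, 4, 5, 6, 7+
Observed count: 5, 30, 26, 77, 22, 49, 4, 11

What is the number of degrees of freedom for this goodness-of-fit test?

There are k = 8 categories and 1 parameter estimated from the data, so df = 8 − 1 − 1 = 6.

6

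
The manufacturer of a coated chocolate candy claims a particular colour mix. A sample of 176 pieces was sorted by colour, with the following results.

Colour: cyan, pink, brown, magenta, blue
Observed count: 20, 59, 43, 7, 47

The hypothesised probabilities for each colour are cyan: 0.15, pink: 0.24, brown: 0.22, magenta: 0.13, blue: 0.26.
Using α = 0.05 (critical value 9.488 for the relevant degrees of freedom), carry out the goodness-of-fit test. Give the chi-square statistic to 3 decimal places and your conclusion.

19.730; reject

Expected counts E_i = n·p_i: 176×0.15 = 26.4, 176×0.24 = 42.24, 176×0.22 = 38.72, 176×0.13 = 22.88, 176×0.26 = 45.76.
χ² = (20−26.4)²/26.4 + (59−42.24)²/42.24 + (43−38.72)²/38.72 + (7−22.88)²/22.88 + (47−45.76)²/45.76
   = 1.5515 + 6.6500 + 0.4731 + 11.0216 + 0.0336
Sum = 19.730
df = 4. Since 19.730 > 9.488, we reject H₀.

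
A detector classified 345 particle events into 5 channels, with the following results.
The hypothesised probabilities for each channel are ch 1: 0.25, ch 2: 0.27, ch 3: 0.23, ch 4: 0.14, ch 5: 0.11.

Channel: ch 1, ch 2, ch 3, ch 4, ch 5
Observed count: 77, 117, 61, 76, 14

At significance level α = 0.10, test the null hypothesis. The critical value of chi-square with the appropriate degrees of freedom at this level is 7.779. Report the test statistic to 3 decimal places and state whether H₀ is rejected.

42.343; reject

Expected counts E_i = n·p_i: 345×0.25 = 86.25, 345×0.27 = 93.15, 345×0.23 = 79.35, 345×0.14 = 48.3, 345×0.11 = 37.95.
ch 1: (77 − 86.25)²/86.25 = 85.5625/86.25 = 0.9920
ch 2: (117 − 93.15)²/93.15 = 568.8225/93.15 = 6.1065
ch 3: (61 − 79.35)²/79.35 = 336.7225/79.35 = 4.2435
ch 4: (76 − 48.3)²/48.3 = 767.29/48.3 = 15.8859
ch 5: (14 − 37.95)²/37.95 = 573.6025/37.95 = 15.1147
Sum = 42.343
df = 4. Since 42.343 > 7.779, we reject H₀.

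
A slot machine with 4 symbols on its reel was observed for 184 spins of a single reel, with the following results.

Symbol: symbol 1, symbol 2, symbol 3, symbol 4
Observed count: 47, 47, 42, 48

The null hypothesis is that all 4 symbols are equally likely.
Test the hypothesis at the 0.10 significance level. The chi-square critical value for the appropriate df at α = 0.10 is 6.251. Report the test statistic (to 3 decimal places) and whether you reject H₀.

Expected count for each of the 4 categories: 184/4 = 46.
cat           O        E   (O−E)²/E
symbol 1     47       46     0.0217
symbol 2     47       46     0.0217
symbol 3     42       46     0.3478
symbol 4     48       46     0.0870
Sum = 0.478
df = 3. Since 0.478 < 6.251, we do not reject H₀.

0.478; do not reject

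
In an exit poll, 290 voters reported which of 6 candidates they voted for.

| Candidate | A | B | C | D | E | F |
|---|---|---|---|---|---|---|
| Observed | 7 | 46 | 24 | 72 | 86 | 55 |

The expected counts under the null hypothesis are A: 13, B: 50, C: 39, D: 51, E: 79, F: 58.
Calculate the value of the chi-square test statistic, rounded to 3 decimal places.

18.281

A: (7 − 13)²/13 = 36/13 = 2.7692
B: (46 − 50)²/50 = 16/50 = 0.3200
C: (24 − 39)²/39 = 225/39 = 5.7692
D: (72 − 51)²/51 = 441/51 = 8.6471
E: (86 − 79)²/79 = 49/79 = 0.6203
F: (55 − 58)²/58 = 9/58 = 0.1552
Sum = 18.281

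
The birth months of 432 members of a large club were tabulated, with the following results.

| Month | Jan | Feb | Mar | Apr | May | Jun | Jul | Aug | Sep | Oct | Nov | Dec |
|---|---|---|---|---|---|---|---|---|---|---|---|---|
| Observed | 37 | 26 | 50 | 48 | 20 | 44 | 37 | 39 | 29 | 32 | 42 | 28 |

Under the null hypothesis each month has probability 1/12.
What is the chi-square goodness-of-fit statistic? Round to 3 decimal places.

26.000

Expected count for each of the 12 categories: 432/12 = 36.
cat         O        E   (O−E)²/E
Jan        37       36     0.0278
Feb        26       36     2.7778
Mar        50       36     5.4444
Apr        48       36     4.0000
May        20       36     7.1111
Jun        44       36     1.7778
Jul        37       36     0.0278
Aug        39       36     0.2500
Sep        29       36     1.3611
Oct        32       36     0.4444
Nov        42       36     1.0000
Dec        28       36     1.7778
Sum = 26.000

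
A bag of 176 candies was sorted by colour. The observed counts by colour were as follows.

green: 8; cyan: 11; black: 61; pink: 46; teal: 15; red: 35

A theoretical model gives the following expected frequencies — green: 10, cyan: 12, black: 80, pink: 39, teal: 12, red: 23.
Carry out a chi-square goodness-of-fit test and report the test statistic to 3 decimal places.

13.263

cat         O        E   (O−E)²/E
green       8       10     0.4000
cyan       11       12     0.0833
black      61       80     4.5125
pink       46       39     1.2564
teal       15       12     0.7500
red        35       23     6.2609
Sum = 13.263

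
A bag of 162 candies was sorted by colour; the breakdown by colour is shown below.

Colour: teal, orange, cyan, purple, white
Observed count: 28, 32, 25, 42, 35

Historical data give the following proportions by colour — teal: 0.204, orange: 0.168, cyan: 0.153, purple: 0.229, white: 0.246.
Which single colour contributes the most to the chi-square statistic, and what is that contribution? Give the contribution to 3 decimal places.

Expected counts E_i = n·p_i: 162×0.204 = 33.048, 162×0.168 = 27.216, 162×0.153 = 24.786, 162×0.229 = 37.098, 162×0.246 = 39.852.
cat         O        E   (O−E)²/E
teal       28   33.048     0.7711
orange     32   27.216     0.8409
cyan       25   24.786     0.0018
purple     42   37.098     0.6477
white      35   39.852     0.5907
The largest term is for orange: 0.841.

orange, 0.841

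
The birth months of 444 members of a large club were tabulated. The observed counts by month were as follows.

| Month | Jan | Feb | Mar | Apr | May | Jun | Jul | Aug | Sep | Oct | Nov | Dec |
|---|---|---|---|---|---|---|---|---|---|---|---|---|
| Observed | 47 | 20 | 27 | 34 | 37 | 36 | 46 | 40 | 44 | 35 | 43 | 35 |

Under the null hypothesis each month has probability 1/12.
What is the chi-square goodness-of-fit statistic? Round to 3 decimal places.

18.432

Under H₀ each category has probability 1/12, so each expected count is 444/12 = 37.
χ² = (47−37)²/37 + (20−37)²/37 + (27−37)²/37 + (34−37)²/37 + (37−37)²/37 + (36−37)²/37 + (46−37)²/37 + (40−37)²/37 + (44−37)²/37 + (35−37)²/37 + (43−37)²/37 + (35−37)²/37
   = 2.7027 + 7.8108 + 2.7027 + 0.2432 + 0.0000 + 0.0270 + 2.1892 + 0.2432 + 1.3243 + 0.1081 + 0.9730 + 0.1081
Sum = 18.432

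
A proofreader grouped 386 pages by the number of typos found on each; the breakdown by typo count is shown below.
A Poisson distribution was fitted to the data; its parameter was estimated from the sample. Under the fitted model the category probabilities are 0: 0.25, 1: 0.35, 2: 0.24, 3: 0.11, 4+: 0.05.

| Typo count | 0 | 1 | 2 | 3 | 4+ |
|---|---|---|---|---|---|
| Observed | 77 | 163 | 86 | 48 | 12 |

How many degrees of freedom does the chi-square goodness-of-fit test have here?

There are k = 5 categories and 1 parameter estimated from the data, so df = 5 − 1 − 1 = 3.

3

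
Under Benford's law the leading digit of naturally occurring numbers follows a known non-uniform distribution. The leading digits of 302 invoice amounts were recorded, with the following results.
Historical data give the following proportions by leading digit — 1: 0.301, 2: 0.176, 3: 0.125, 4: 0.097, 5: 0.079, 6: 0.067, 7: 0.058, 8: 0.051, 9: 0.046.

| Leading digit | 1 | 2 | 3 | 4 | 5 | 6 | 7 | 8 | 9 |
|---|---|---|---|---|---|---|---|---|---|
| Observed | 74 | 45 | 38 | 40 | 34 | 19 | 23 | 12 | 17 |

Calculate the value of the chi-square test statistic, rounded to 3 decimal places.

15.858

Expected counts E_i = n·p_i: 302×0.301 = 90.902, 302×0.176 = 53.152, 302×0.125 = 37.75, 302×0.097 = 29.294, 302×0.079 = 23.858, 302×0.067 = 20.234, 302×0.058 = 17.516, 302×0.051 = 15.402, 302×0.046 = 13.892.
χ² = (74−90.902)²/90.902 + (45−53.152)²/53.152 + (38−37.75)²/37.75 + (40−29.294)²/29.294 + (34−23.858)²/23.858 + (19−20.234)²/20.234 + (23−17.516)²/17.516 + (12−15.402)²/15.402 + (17−13.892)²/13.892
   = 3.1427 + 1.2503 + 0.0017 + 3.9127 + 4.3113 + 0.0753 + 1.7170 + 0.7514 + 0.6953
Sum = 15.858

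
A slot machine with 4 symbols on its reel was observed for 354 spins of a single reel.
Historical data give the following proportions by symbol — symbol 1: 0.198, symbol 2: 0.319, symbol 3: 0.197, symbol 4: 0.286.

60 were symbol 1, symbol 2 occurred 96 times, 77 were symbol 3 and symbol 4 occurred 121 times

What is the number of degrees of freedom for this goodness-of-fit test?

3

There are k = 4 categories and no parameters were estimated from the data, so df = 4 − 1 = 3.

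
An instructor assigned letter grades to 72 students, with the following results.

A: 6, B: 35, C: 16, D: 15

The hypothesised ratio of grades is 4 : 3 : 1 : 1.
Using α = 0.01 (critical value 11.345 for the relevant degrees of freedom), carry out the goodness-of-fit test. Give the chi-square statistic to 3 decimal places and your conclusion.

40.292; reject

Ratio total = 9. Expected counts: 72×4/9 = 32, 72×3/9 = 24, 72×1/9 = 8, 72×1/9 = 8.
A: (6 − 32)²/32 = 676/32 = 21.1250
B: (35 − 24)²/24 = 121/24 = 5.0417
C: (16 − 8)²/8 = 64/8 = 8.0000
D: (15 − 8)²/8 = 49/8 = 6.1250
Sum = 40.292
df = 3. Since 40.292 > 11.345, we reject H₀.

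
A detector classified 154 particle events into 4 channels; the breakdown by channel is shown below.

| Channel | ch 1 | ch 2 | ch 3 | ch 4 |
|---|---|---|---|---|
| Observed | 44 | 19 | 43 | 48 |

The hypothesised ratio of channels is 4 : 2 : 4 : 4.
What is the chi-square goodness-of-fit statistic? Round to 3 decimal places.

0.795

Ratio total = 14. Expected counts: 154×4/14 = 44, 154×2/14 = 22, 154×4/14 = 44, 154×4/14 = 44.
cat         O        E   (O−E)²/E
ch 1       44       44     0.0000
ch 2       19       22     0.4091
ch 3       43       44     0.0227
ch 4       48       44     0.3636
Sum = 0.795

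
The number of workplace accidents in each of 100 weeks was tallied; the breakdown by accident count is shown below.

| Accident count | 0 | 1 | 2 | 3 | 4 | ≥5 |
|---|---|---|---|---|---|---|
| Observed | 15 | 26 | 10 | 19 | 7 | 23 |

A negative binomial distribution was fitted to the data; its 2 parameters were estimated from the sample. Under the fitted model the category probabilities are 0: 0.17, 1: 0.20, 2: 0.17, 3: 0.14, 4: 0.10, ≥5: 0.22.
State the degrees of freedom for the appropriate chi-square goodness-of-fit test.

3

There are k = 6 categories and 2 parameters estimated from the data, so df = 6 − 1 − 2 = 3.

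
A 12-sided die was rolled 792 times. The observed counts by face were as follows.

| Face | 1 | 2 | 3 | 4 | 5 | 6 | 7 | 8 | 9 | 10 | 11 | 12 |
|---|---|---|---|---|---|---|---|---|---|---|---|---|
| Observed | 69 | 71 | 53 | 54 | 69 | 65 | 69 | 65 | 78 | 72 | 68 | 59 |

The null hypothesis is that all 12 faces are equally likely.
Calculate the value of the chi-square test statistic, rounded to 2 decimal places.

Expected count for each of the 12 categories: 792/12 = 66.
cat         O        E   (O−E)²/E
1          69       66      0.136
2          71       66      0.379
3          53       66      2.561
4          54       66      2.182
5          69       66      0.136
6          65       66      0.015
7          69       66      0.136
8          65       66      0.015
9          78       66      2.182
10         72       66      0.545
11         68       66      0.061
12         59       66      0.742
Sum = 9.09

9.09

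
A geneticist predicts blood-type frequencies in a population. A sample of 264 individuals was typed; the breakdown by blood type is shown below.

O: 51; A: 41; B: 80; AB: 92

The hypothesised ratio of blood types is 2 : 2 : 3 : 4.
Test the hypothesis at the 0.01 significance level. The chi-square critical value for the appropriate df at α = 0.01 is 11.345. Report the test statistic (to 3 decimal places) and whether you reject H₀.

Ratio total = 11. Expected counts: 264×2/11 = 48, 264×2/11 = 48, 264×3/11 = 72, 264×4/11 = 96.
O: (51 − 48)²/48 = 9/48 = 0.1875
A: (41 − 48)²/48 = 49/48 = 1.0208
B: (80 − 72)²/72 = 64/72 = 0.8889
AB: (92 − 96)²/96 = 16/96 = 0.1667
Sum = 2.264
df = 3. Since 2.264 < 11.345, we do not reject H₀.

2.264; do not reject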